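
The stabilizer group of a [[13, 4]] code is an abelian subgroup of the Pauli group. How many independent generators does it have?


For an [[n,k]] stabilizer code:
Number of stabilizer generators = n - k
= 13 - 4
= 9

9


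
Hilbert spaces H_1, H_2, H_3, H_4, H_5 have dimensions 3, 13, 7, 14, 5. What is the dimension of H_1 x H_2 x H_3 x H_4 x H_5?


dim(H_1 x H_2 x H_3 x H_4 x H_5) = 3 * 13 * 7 * 14 * 5
= 39 * 7 * 14 * 5
= 273 * 14 * 5
= 3822 * 5
= 19110

19110


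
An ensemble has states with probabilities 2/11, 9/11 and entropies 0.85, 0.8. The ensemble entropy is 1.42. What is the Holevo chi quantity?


chi = S(rho) - sum_i p_i * S(rho_i)
Weighted entropy = 2/11 * 0.85 + 9/11 * 0.8
= 0.8091
chi = 1.42 - 0.8091
= 0.6109

0.6109


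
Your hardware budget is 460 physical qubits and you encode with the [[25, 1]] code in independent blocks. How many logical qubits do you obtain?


Each code block uses 25 physical qubits for 1 logical qubit(s).
Number of complete blocks = floor(460 / 25) = 18
Logical qubits = 18 * 1
= 18

18


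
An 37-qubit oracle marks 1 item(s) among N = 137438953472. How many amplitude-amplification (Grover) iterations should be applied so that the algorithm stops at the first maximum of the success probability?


After j Grover iterations the success probability is P(j) = sin^2((2j+1)*theta), where sin(theta) = sqrt(k/N).
N = 2^37 = 137438953472, k = 1
sin(theta) = sqrt(k/N) = 2.697398305e-06
theta = arcsin(sqrt(k/N)) = 2.697398305e-06 rad
P(j) reaches its first maximum when (2j+1)*theta is as close as possible to pi/2, i.e. j = round(pi/(4*theta) - 1/2).
pi/(4*theta) - 1/2 = 291168.2762
(For comparison, the common estimate pi/4 * sqrt(N/k) = 291168.7762; the exact maximiser is used here.)
Optimal iterations = 291168

291168


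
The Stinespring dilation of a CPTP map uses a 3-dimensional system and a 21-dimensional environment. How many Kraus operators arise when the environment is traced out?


Tracing out the environment in an orthonormal basis {|i>_E} gives Kraus operators K_i = <i|_E U |0>_E.
Number of Kraus operators = dim(H_env) = d_env
= 21

21


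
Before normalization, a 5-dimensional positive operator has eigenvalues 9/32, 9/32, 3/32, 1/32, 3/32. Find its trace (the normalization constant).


tr(M) = sum of eigenvalues
= 9/32 + 9/32 + 3/32 + 1/32 + 3/32
= 25/32
= 0.7812

0.7812


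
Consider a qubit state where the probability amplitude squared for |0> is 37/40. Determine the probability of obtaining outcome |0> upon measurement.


|alpha|^2 = 37/40 = 0.9250
|beta|^2 = 1 - 37/40 = 3/40 = 0.0750
P(|0>) = |alpha|^2 = 0.9250

0.9250


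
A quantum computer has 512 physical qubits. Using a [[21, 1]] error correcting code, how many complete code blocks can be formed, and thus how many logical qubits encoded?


Each code block uses 21 physical qubits for 1 logical qubit(s).
Number of complete blocks = floor(512 / 21) = 24
Logical qubits = 24 * 1
= 24

24


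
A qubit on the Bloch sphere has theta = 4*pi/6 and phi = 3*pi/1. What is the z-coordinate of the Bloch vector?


theta = 2.0944, phi = 9.4248
r_z = cos(theta) = -0.5000

-0.5000


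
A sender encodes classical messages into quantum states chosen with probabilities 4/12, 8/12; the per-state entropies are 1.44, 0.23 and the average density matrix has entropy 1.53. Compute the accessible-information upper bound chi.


chi = S(rho) - sum_i p_i * S(rho_i)
Weighted entropy = 4/12 * 1.44 + 8/12 * 0.23
= 0.6333
chi = 1.53 - 0.6333
= 0.8967

0.8967


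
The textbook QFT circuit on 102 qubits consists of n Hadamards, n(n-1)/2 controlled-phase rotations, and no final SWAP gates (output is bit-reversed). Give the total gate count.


Hadamard gates: 102
Controlled rotations: n*(n-1)/2 = 102*101/2 = 5151
SWAP gates: 0 (omitted)
Total = 102 + 5151
= 5253

5253


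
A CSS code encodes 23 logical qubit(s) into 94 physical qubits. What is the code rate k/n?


Code rate R = k/n
= 23/94
= 0.2447

0.2447


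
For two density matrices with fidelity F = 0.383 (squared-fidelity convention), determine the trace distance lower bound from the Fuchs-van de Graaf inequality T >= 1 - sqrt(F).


Fuchs-van de Graaf (squared-fidelity convention): 1 - sqrt(F) <= T <= sqrt(1 - F).
Lower bound: T >= 1 - sqrt(F)
sqrt(F) = sqrt(0.383) = 0.6189
T >= 1 - 0.6189
T >= 0.3811

0.3811


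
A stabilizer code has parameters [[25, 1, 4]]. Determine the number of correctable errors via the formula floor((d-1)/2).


Code parameters: [[25, 1, 4]], distance d = 4.
Number of correctable errors = floor((d-1)/2)
= floor((4 - 1)/2)
= floor(3/2)
= 1

1


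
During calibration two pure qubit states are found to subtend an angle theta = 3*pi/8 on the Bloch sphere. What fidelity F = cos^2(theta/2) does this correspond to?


For states separated by angle theta on Bloch sphere:
F = cos^2(theta/2)
theta = 3*pi/8 = 1.1781
theta/2 = 0.5890
cos(theta/2) = 0.8315
F = 0.6913

0.6913


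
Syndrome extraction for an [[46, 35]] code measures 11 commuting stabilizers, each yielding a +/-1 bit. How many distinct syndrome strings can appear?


Each stabilizer generator gives a binary (+1 or -1) measurement outcome.
With 11 independent generators:
Total syndromes = 2^11
= 2048

2048


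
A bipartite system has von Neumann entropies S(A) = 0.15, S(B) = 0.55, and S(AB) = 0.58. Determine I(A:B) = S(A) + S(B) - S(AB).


I(A:B) = S(A) + S(B) - S(AB)
= 0.15 + 0.55 - 0.58
= 0.1200

0.1200


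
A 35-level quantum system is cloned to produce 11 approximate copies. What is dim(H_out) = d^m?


Output space = H^(tensor 11) where dim(H) = 35
dim = 35^11
= 1225 (after 2 factors)
= 42875 (after 3 factors)
= 1500625 (after 4 factors)
= 52521875 (after 5 factors)
= 1838265625 (after 6 factors)
= 64339296875 (after 7 factors)
= 2251875390625 (after 8 factors)
= 78815638671875 (after 9 factors)
= 2758547353515625 (after 10 factors)
= 96549157373046875 (after 11 factors)
= 96549157373046875

96549157373046875


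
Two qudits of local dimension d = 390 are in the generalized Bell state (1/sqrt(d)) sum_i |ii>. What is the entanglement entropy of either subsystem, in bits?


For a maximally entangled state in d x d:
S = log2(d) = log2(390)
= 8.6073

8.6073


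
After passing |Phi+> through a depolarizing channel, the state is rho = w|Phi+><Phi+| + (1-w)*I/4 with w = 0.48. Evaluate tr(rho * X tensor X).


|Phi+> = (|00> + |11>)/sqrt(2)
For the pure Bell state, <X_A X_B> = +1 (Bell-state Pauli correlator).
The maximally-mixed part I/4 has tr(I/4 * P tensor P) = 0 for any traceless Pauli P.
So <X_A X_B>_rho = w * (+1) + (1 - w) * 0
= 0.48 * (+1)
= 0.4800

0.4800


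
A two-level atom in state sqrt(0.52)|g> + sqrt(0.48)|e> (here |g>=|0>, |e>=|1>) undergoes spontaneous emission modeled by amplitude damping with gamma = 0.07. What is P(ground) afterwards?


For amplitude damping with parameter gamma on state sqrt(a)|0> + sqrt(b)|1>:
alpha^2 = 0.52, beta^2 = 0.48
P(|0>) = alpha^2 + gamma * beta^2
= 0.52 + 0.07 * 0.48
= 0.52 + 0.0336
= 0.5536

0.5536


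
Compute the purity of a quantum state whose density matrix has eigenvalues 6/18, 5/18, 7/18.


tr(rho^2) = sum of eigenvalues squared
= (6/18)^2 + (5/18)^2 + (7/18)^2
= (36 + 25 + 49) / 324
= 110/324
= 0.3395

0.3395


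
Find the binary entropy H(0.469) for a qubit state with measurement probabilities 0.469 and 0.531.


S = -p*log2(p) - (1-p)*log2(1-p)
p = 0.4690, 1-p = 0.5310
= -0.4690 * log2(0.4690) - 0.5310 * log2(0.5310)
= -(-0.5123) - (-0.4849)
= 0.9972

0.9972


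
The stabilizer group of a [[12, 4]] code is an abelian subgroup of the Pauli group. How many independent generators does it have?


For an [[n,k]] stabilizer code:
Number of stabilizer generators = n - k
= 12 - 4
= 8

8


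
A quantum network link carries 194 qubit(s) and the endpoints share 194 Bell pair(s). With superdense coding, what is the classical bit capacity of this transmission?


Superdense coding allows 2 classical bits per shared entangled pair.
194 pair(s) -> 2 * 194 = 388 classical bits

388


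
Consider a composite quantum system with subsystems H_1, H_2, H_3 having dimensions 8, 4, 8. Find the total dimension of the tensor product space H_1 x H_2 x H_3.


dim(H_1 x H_2 x H_3) = 8 * 4 * 8
= 32 * 8
= 256

256


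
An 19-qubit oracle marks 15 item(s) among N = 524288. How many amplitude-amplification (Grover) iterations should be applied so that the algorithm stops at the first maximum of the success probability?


After j Grover iterations the success probability is P(j) = sin^2((2j+1)*theta), where sin(theta) = sqrt(k/N).
N = 2^19 = 524288, k = 15
sin(theta) = sqrt(k/N) = 0.005348853101
theta = arcsin(sqrt(k/N)) = 0.005348878606 rad
P(j) reaches its first maximum when (2j+1)*theta is as close as possible to pi/2, i.e. j = round(pi/(4*theta) - 1/2).
pi/(4*theta) - 1/2 = 146.3342
(For comparison, the common estimate pi/4 * sqrt(N/k) = 146.8349; the exact maximiser is used here.)
Optimal iterations = 146

146


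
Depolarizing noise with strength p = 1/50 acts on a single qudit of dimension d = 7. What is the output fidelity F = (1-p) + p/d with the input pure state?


F = (1-p) + p/d
= (1 - 0.0200) + 0.0200/7
= 0.9800 + 0.0029
= 0.9829

0.9829


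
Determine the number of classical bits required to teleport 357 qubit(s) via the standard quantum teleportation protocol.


Quantum teleportation requires 2 classical bits per qubit teleported.
357 qubit(s) -> 2 * 357 = 714 classical bits

714


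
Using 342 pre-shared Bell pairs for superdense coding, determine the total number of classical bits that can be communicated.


Superdense coding allows 2 classical bits per shared entangled pair.
342 pair(s) -> 2 * 342 = 684 classical bits

684


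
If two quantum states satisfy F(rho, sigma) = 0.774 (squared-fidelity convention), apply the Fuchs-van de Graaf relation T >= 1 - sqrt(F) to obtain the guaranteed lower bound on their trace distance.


Fuchs-van de Graaf (squared-fidelity convention): 1 - sqrt(F) <= T <= sqrt(1 - F).
Lower bound: T >= 1 - sqrt(F)
sqrt(F) = sqrt(0.774) = 0.8798
T >= 1 - 0.8798
T >= 0.1202

0.1202


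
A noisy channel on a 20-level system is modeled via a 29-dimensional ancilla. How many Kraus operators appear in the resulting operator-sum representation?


Tracing out the environment in an orthonormal basis {|i>_E} gives Kraus operators K_i = <i|_E U |0>_E.
Number of Kraus operators = dim(H_env) = d_env
= 29

29


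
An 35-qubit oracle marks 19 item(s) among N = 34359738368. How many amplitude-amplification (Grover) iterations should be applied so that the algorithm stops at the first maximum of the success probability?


After j Grover iterations the success probability is P(j) = sin^2((2j+1)*theta), where sin(theta) = sqrt(k/N).
N = 2^35 = 34359738368, k = 19
sin(theta) = sqrt(k/N) = 2.351537324e-05
theta = arcsin(sqrt(k/N)) = 2.351537324e-05 rad
P(j) reaches its first maximum when (2j+1)*theta is as close as possible to pi/2, i.e. j = round(pi/(4*theta) - 1/2).
pi/(4*theta) - 1/2 = 33398.8492
(For comparison, the common estimate pi/4 * sqrt(N/k) = 33399.3492; the exact maximiser is used here.)
Optimal iterations = 33399

33399


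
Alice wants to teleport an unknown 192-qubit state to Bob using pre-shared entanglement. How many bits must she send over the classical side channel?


Quantum teleportation requires 2 classical bits per qubit teleported.
192 qubit(s) -> 2 * 192 = 384 classical bits

384


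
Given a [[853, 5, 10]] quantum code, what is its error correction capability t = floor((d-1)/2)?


Code parameters: [[853, 5, 10]], distance d = 10.
Number of correctable errors = floor((d-1)/2)
= floor((10 - 1)/2)
= floor(9/2)
= 4

4


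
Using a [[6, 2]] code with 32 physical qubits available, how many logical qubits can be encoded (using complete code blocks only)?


Each code block uses 6 physical qubits for 2 logical qubit(s).
Number of complete blocks = floor(32 / 6) = 5
Logical qubits = 5 * 2
= 10

10


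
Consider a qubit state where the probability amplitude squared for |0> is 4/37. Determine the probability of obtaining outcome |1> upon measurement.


|alpha|^2 = 4/37 = 0.1081
|beta|^2 = 1 - 4/37 = 33/37 = 0.8919
P(|1>) = |beta|^2 = 0.8919

0.8919


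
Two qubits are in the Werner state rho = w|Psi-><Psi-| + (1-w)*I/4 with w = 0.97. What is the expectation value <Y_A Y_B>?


|Psi-> = (|01> - |10>)/sqrt(2)
For the pure Bell state, <Y_A Y_B> = -1 (Bell-state Pauli correlator).
The maximally-mixed part I/4 has tr(I/4 * P tensor P) = 0 for any traceless Pauli P.
So <Y_A Y_B>_rho = w * (-1) + (1 - w) * 0
= 0.97 * (-1)
= -0.9700

-0.9700


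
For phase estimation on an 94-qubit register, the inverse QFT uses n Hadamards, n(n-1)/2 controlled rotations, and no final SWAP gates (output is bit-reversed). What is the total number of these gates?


Hadamard gates: 94
Controlled rotations: n*(n-1)/2 = 94*93/2 = 4371
SWAP gates: 0 (omitted)
Total = 94 + 4371
= 4465

4465


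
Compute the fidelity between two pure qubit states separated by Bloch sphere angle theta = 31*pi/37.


For states separated by angle theta on Bloch sphere:
F = cos^2(theta/2)
theta = 31*pi/37 = 2.6321
theta/2 = 1.3161
cos(theta/2) = 0.2520
F = 0.0635

0.0635


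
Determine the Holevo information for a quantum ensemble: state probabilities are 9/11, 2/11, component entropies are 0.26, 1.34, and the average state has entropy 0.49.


chi = S(rho) - sum_i p_i * S(rho_i)
Weighted entropy = 9/11 * 0.26 + 2/11 * 1.34
= 0.4564
chi = 0.49 - 0.4564
= 0.0336

0.0336


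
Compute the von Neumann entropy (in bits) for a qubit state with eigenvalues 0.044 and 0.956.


S = -p*log2(p) - (1-p)*log2(1-p)
p = 0.0440, 1-p = 0.9560
= -0.0440 * log2(0.0440) - 0.9560 * log2(0.9560)
= -(-0.1983) - (-0.0621)
= 0.2603

0.2603


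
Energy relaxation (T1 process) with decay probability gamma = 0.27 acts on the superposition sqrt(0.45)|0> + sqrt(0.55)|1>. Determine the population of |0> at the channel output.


For amplitude damping with parameter gamma on state sqrt(a)|0> + sqrt(b)|1>:
alpha^2 = 0.45, beta^2 = 0.55
P(|0>) = alpha^2 + gamma * beta^2
= 0.45 + 0.27 * 0.55
= 0.45 + 0.1485
= 0.5985

0.5985


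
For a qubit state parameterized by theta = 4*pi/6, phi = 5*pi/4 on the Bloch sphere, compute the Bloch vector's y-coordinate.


theta = 2.0944, phi = 3.9270
r_y = sin(theta)*sin(phi) = 0.8660 * -0.7071
r_y = -0.6124

-0.6124


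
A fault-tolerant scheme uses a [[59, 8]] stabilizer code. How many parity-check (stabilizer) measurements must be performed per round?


For an [[n,k]] stabilizer code:
Number of stabilizer generators = n - k
= 59 - 8
= 51

51


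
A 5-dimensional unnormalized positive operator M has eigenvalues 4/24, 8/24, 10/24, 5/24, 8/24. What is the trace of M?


tr(M) = sum of eigenvalues
= 4/24 + 8/24 + 10/24 + 5/24 + 8/24
= 35/24
= 1.4583

1.4583


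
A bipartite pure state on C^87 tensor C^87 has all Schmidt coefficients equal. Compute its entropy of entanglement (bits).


For a maximally entangled state in d x d:
S = log2(d) = log2(87)
= 6.4429

6.4429


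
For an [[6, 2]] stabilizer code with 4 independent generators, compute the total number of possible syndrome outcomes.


Each stabilizer generator gives a binary (+1 or -1) measurement outcome.
With 4 independent generators:
Total syndromes = 2^4
= 16

16


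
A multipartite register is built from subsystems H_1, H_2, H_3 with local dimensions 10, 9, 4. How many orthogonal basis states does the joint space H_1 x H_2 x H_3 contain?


dim(H_1 x H_2 x H_3) = 10 * 9 * 4
= 90 * 4
= 360

360


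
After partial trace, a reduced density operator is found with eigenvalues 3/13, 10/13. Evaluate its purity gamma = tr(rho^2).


tr(rho^2) = sum of eigenvalues squared
= (3/13)^2 + (10/13)^2
= (9 + 100) / 169
= 109/169
= 0.6450

0.6450


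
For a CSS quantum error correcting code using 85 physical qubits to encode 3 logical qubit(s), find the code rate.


Code rate R = k/n
= 3/85
= 0.0353

0.0353


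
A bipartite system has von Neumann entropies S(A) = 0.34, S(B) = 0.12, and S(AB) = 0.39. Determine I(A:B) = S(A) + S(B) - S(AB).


I(A:B) = S(A) + S(B) - S(AB)
= 0.34 + 0.12 - 0.39
= 0.0700

0.0700


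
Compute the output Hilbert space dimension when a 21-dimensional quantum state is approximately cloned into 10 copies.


Output space = H^(tensor 10) where dim(H) = 21
dim = 21^10
= 441 (after 2 factors)
= 9261 (after 3 factors)
= 194481 (after 4 factors)
= 4084101 (after 5 factors)
= 85766121 (after 6 factors)
= 1801088541 (after 7 factors)
= 37822859361 (after 8 factors)
= 794280046581 (after 9 factors)
= 16679880978201 (after 10 factors)
= 16679880978201

16679880978201


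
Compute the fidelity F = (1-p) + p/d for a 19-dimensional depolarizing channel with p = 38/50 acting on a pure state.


F = (1-p) + p/d
= (1 - 0.7600) + 0.7600/19
= 0.2400 + 0.0400
= 0.2800

0.2800


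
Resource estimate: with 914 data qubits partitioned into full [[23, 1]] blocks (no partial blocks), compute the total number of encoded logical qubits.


Each code block uses 23 physical qubits for 1 logical qubit(s).
Number of complete blocks = floor(914 / 23) = 39
Logical qubits = 39 * 1
= 39

39


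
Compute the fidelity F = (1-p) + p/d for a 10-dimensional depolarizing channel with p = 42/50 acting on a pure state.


F = (1-p) + p/d
= (1 - 0.8400) + 0.8400/10
= 0.1600 + 0.0840
= 0.2440

0.2440


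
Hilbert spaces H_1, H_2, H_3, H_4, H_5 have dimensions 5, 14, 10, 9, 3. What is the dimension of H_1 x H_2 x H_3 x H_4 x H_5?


dim(H_1 x H_2 x H_3 x H_4 x H_5) = 5 * 14 * 10 * 9 * 3
= 70 * 10 * 9 * 3
= 700 * 9 * 3
= 6300 * 3
= 18900

18900


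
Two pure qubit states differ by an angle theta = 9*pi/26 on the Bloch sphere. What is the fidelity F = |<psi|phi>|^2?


For states separated by angle theta on Bloch sphere:
F = cos^2(theta/2)
theta = 9*pi/26 = 1.0875
theta/2 = 0.5437
cos(theta/2) = 0.8558
F = 0.7324

0.7324


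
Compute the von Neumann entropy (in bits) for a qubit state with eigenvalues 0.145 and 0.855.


S = -p*log2(p) - (1-p)*log2(1-p)
p = 0.1450, 1-p = 0.8550
= -0.1450 * log2(0.1450) - 0.8550 * log2(0.8550)
= -(-0.4040) - (-0.1932)
= 0.5972

0.5972


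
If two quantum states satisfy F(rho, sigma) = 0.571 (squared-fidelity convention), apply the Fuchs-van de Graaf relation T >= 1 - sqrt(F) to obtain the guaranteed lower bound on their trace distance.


Fuchs-van de Graaf (squared-fidelity convention): 1 - sqrt(F) <= T <= sqrt(1 - F).
Lower bound: T >= 1 - sqrt(F)
sqrt(F) = sqrt(0.571) = 0.7556
T >= 1 - 0.7556
T >= 0.2444

0.2444


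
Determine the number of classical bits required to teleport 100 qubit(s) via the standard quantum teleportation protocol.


Quantum teleportation requires 2 classical bits per qubit teleported.
100 qubit(s) -> 2 * 100 = 200 classical bits

200


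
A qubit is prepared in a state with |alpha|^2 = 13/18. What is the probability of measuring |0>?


|alpha|^2 = 13/18 = 0.7222
|beta|^2 = 1 - 13/18 = 5/18 = 0.2778
P(|0>) = |alpha|^2 = 0.7222

0.7222


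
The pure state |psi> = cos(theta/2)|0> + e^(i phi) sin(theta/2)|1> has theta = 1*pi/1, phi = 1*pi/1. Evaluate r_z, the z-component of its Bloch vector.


theta = 3.1416, phi = 3.1416
r_z = cos(theta) = -1.0000

-1.0000


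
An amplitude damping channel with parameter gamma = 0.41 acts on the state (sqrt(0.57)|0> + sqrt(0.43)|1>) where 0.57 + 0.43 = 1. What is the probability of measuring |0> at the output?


For amplitude damping with parameter gamma on state sqrt(a)|0> + sqrt(b)|1>:
alpha^2 = 0.57, beta^2 = 0.43
P(|0>) = alpha^2 + gamma * beta^2
= 0.57 + 0.41 * 0.43
= 0.57 + 0.1763
= 0.7463

0.7463


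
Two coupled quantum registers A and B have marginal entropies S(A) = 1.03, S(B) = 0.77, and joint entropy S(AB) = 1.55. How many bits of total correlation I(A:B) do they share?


I(A:B) = S(A) + S(B) - S(AB)
= 1.03 + 0.77 - 1.55
= 0.2500

0.2500


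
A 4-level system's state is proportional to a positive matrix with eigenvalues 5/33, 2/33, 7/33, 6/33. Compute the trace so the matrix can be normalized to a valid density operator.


tr(M) = sum of eigenvalues
= 5/33 + 2/33 + 7/33 + 6/33
= 20/33
= 0.6061

0.6061


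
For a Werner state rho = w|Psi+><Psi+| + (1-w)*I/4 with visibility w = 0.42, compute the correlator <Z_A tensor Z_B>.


|Psi+> = (|01> + |10>)/sqrt(2)
For the pure Bell state, <Z_A Z_B> = -1 (Bell-state Pauli correlator).
The maximally-mixed part I/4 has tr(I/4 * P tensor P) = 0 for any traceless Pauli P.
So <Z_A Z_B>_rho = w * (-1) + (1 - w) * 0
= 0.42 * (-1)
= -0.4200

-0.4200


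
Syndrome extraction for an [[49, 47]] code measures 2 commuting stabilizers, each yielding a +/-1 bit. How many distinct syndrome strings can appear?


Each stabilizer generator gives a binary (+1 or -1) measurement outcome.
With 2 independent generators:
Total syndromes = 2^2
= 4

4


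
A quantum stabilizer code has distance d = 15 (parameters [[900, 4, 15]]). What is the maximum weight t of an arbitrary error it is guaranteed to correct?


Code parameters: [[900, 4, 15]], distance d = 15.
Number of correctable errors = floor((d-1)/2)
= floor((15 - 1)/2)
= floor(14/2)
= 7

7


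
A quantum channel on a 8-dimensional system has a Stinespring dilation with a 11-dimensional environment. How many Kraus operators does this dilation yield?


Tracing out the environment in an orthonormal basis {|i>_E} gives Kraus operators K_i = <i|_E U |0>_E.
Number of Kraus operators = dim(H_env) = d_env
= 11

11


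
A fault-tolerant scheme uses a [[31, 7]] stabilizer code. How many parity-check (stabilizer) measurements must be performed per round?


For an [[n,k]] stabilizer code:
Number of stabilizer generators = n - k
= 31 - 7
= 24

24


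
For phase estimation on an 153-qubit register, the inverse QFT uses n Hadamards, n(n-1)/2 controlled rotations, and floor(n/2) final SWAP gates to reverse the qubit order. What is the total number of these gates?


Hadamard gates: 153
Controlled rotations: n*(n-1)/2 = 153*152/2 = 11628
SWAP gates: floor(n/2) = floor(153/2) = 76
Total = 153 + 11628 + 76
= 11857

11857


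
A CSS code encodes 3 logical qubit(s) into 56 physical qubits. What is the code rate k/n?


Code rate R = k/n
= 3/56
= 0.0536

0.0536


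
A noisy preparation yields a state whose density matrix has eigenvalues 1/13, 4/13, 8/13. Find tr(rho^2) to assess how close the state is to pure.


tr(rho^2) = sum of eigenvalues squared
= (1/13)^2 + (4/13)^2 + (8/13)^2
= (1 + 16 + 64) / 169
= 81/169
= 0.4793

0.4793


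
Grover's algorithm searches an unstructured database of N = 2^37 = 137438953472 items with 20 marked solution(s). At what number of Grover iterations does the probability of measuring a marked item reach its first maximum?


After j Grover iterations the success probability is P(j) = sin^2((2j+1)*theta), where sin(theta) = sqrt(k/N).
N = 2^37 = 137438953472, k = 20
sin(theta) = sqrt(k/N) = 1.206313194e-05
theta = arcsin(sqrt(k/N)) = 1.206313194e-05 rad
P(j) reaches its first maximum when (2j+1)*theta is as close as possible to pi/2, i.e. j = round(pi/(4*theta) - 1/2).
pi/(4*theta) - 1/2 = 65106.8177
(For comparison, the common estimate pi/4 * sqrt(N/k) = 65107.3177; the exact maximiser is used here.)
Optimal iterations = 65107

65107


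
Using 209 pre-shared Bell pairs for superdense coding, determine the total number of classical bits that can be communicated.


Superdense coding allows 2 classical bits per shared entangled pair.
209 pair(s) -> 2 * 209 = 418 classical bits

418


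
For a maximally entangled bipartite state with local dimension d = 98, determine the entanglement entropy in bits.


For a maximally entangled state in d x d:
S = log2(d) = log2(98)
= 6.6147

6.6147


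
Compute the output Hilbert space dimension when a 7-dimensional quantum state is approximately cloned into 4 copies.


Output space = H^(tensor 4) where dim(H) = 7
dim = 7^4
= 49 (after 2 factors)
= 343 (after 3 factors)
= 2401 (after 4 factors)
= 2401

2401


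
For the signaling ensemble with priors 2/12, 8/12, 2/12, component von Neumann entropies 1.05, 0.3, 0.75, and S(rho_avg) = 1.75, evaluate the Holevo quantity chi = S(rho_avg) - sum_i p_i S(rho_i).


chi = S(rho) - sum_i p_i * S(rho_i)
Weighted entropy = 2/12 * 1.05 + 8/12 * 0.3 + 2/12 * 0.75
= 0.5000
chi = 1.75 - 0.5000
= 1.2500

1.2500


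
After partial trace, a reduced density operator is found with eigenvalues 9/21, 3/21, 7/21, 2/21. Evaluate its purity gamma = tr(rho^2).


tr(rho^2) = sum of eigenvalues squared
= (9/21)^2 + (3/21)^2 + (7/21)^2 + (2/21)^2
= (81 + 9 + 49 + 4) / 441
= 143/441
= 0.3243

0.3243


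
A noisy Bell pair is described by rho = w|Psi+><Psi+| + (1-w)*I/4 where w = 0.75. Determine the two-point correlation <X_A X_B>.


|Psi+> = (|01> + |10>)/sqrt(2)
For the pure Bell state, <X_A X_B> = +1 (Bell-state Pauli correlator).
The maximally-mixed part I/4 has tr(I/4 * P tensor P) = 0 for any traceless Pauli P.
So <X_A X_B>_rho = w * (+1) + (1 - w) * 0
= 0.75 * (+1)
= 0.7500

0.7500


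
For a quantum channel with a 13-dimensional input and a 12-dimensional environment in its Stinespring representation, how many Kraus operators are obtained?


Tracing out the environment in an orthonormal basis {|i>_E} gives Kraus operators K_i = <i|_E U |0>_E.
Number of Kraus operators = dim(H_env) = d_env
= 12

12


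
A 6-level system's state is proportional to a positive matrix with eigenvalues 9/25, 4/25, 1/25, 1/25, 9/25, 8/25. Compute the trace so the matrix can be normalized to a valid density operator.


tr(M) = sum of eigenvalues
= 9/25 + 4/25 + 1/25 + 1/25 + 9/25 + 8/25
= 32/25
= 1.2800

1.2800


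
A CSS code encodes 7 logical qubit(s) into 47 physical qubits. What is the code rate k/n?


Code rate R = k/n
= 7/47
= 0.1489

0.1489


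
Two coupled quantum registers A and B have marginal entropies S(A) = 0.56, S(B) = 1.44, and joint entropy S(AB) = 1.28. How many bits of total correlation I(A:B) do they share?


I(A:B) = S(A) + S(B) - S(AB)
= 0.56 + 1.44 - 1.28
= 0.7200

0.7200


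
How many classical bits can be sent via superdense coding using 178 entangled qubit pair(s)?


Superdense coding allows 2 classical bits per shared entangled pair.
178 pair(s) -> 2 * 178 = 356 classical bits

356


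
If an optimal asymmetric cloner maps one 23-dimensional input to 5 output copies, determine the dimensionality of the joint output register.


Output space = H^(tensor 5) where dim(H) = 23
dim = 23^5
= 529 (after 2 factors)
= 12167 (after 3 factors)
= 279841 (after 4 factors)
= 6436343 (after 5 factors)
= 6436343

6436343


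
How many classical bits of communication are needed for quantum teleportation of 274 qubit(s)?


Quantum teleportation requires 2 classical bits per qubit teleported.
274 qubit(s) -> 2 * 274 = 548 classical bits

548


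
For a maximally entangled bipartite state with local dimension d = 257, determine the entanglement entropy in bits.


For a maximally entangled state in d x d:
S = log2(d) = log2(257)
= 8.0056

8.0056


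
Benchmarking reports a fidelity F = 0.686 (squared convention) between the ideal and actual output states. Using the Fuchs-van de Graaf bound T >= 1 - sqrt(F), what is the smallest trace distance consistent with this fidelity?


Fuchs-van de Graaf (squared-fidelity convention): 1 - sqrt(F) <= T <= sqrt(1 - F).
Lower bound: T >= 1 - sqrt(F)
sqrt(F) = sqrt(0.686) = 0.8283
T >= 1 - 0.8283
T >= 0.1717

0.1717


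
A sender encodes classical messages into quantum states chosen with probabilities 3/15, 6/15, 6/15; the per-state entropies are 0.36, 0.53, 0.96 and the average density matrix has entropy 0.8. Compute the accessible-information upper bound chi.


chi = S(rho) - sum_i p_i * S(rho_i)
Weighted entropy = 3/15 * 0.36 + 6/15 * 0.53 + 6/15 * 0.96
= 0.6680
chi = 0.8 - 0.6680
= 0.1320

0.1320


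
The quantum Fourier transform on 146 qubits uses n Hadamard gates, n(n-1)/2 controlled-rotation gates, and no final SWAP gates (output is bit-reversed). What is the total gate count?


Hadamard gates: 146
Controlled rotations: n*(n-1)/2 = 146*145/2 = 10585
SWAP gates: 0 (omitted)
Total = 146 + 10585
= 10731

10731


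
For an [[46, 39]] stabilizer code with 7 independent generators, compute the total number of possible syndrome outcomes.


Each stabilizer generator gives a binary (+1 or -1) measurement outcome.
With 7 independent generators:
Total syndromes = 2^7
= 128

128


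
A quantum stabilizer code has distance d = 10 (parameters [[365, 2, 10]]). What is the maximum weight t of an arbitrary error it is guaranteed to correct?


Code parameters: [[365, 2, 10]], distance d = 10.
Number of correctable errors = floor((d-1)/2)
= floor((10 - 1)/2)
= floor(9/2)
= 4

4


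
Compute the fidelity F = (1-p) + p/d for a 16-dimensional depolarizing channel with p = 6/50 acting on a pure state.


F = (1-p) + p/d
= (1 - 0.1200) + 0.1200/16
= 0.8800 + 0.0075
= 0.8875

0.8875


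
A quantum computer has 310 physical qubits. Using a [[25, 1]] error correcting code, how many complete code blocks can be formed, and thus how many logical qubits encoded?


Each code block uses 25 physical qubits for 1 logical qubit(s).
Number of complete blocks = floor(310 / 25) = 12
Logical qubits = 12 * 1
= 12

12


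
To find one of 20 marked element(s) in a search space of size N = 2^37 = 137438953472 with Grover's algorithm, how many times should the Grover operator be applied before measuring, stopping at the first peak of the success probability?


After j Grover iterations the success probability is P(j) = sin^2((2j+1)*theta), where sin(theta) = sqrt(k/N).
N = 2^37 = 137438953472, k = 20
sin(theta) = sqrt(k/N) = 1.206313194e-05
theta = arcsin(sqrt(k/N)) = 1.206313194e-05 rad
P(j) reaches its first maximum when (2j+1)*theta is as close as possible to pi/2, i.e. j = round(pi/(4*theta) - 1/2).
pi/(4*theta) - 1/2 = 65106.8177
(For comparison, the common estimate pi/4 * sqrt(N/k) = 65107.3177; the exact maximiser is used here.)
Optimal iterations = 65107

65107


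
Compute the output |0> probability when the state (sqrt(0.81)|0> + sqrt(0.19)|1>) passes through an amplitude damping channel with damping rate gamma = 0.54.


For amplitude damping with parameter gamma on state sqrt(a)|0> + sqrt(b)|1>:
alpha^2 = 0.81, beta^2 = 0.19
P(|0>) = alpha^2 + gamma * beta^2
= 0.81 + 0.54 * 0.19
= 0.81 + 0.1026
= 0.9126

0.9126


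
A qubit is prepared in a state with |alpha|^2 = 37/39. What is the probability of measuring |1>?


|alpha|^2 = 37/39 = 0.9487
|beta|^2 = 1 - 37/39 = 2/39 = 0.0513
P(|1>) = |beta|^2 = 0.0513

0.0513


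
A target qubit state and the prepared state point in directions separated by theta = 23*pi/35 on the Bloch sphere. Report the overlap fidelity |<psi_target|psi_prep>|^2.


For states separated by angle theta on Bloch sphere:
F = cos^2(theta/2)
theta = 23*pi/35 = 2.0645
theta/2 = 1.0322
cos(theta/2) = 0.5129
F = 0.2631

0.2631


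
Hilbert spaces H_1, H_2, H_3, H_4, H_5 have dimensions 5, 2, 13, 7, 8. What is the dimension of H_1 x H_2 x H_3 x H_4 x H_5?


dim(H_1 x H_2 x H_3 x H_4 x H_5) = 5 * 2 * 13 * 7 * 8
= 10 * 13 * 7 * 8
= 130 * 7 * 8
= 910 * 8
= 7280

7280


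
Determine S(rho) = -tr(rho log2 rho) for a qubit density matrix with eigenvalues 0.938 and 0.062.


S = -p*log2(p) - (1-p)*log2(1-p)
p = 0.9380, 1-p = 0.0620
= -0.9380 * log2(0.9380) - 0.0620 * log2(0.0620)
= -(-0.0866) - (-0.2487)
= 0.3353

0.3353


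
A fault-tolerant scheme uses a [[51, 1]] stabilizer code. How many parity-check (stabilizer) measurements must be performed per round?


For an [[n,k]] stabilizer code:
Number of stabilizer generators = n - k
= 51 - 1
= 50

50


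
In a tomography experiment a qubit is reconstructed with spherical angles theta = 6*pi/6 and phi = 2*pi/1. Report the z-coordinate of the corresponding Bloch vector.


theta = 3.1416, phi = 6.2832
r_z = cos(theta) = -1.0000

-1.0000


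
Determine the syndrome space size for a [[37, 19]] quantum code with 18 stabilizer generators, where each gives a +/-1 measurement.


Each stabilizer generator gives a binary (+1 or -1) measurement outcome.
With 18 independent generators:
Total syndromes = 2^18
= 262144

262144


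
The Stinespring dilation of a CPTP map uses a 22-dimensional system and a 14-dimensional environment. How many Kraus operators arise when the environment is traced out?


Tracing out the environment in an orthonormal basis {|i>_E} gives Kraus operators K_i = <i|_E U |0>_E.
Number of Kraus operators = dim(H_env) = d_env
= 14

14


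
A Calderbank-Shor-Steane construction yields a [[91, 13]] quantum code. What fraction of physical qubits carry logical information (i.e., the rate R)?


Code rate R = k/n
= 13/91
= 0.1429

0.1429


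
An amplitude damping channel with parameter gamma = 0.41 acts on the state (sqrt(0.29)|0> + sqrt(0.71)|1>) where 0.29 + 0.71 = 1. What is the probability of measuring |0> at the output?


For amplitude damping with parameter gamma on state sqrt(a)|0> + sqrt(b)|1>:
alpha^2 = 0.29, beta^2 = 0.71
P(|0>) = alpha^2 + gamma * beta^2
= 0.29 + 0.41 * 0.71
= 0.29 + 0.2911
= 0.5811

0.5811


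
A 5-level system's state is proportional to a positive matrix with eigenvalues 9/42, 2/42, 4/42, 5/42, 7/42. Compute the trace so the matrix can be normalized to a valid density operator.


tr(M) = sum of eigenvalues
= 9/42 + 2/42 + 4/42 + 5/42 + 7/42
= 27/42
= 0.6429

0.6429


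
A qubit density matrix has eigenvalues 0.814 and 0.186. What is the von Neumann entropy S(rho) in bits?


S = -p*log2(p) - (1-p)*log2(1-p)
p = 0.8140, 1-p = 0.1860
= -0.8140 * log2(0.8140) - 0.1860 * log2(0.1860)
= -(-0.2417) - (-0.4514)
= 0.6930

0.6930


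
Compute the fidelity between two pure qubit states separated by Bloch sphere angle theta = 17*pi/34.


For states separated by angle theta on Bloch sphere:
F = cos^2(theta/2)
theta = 17*pi/34 = 1.5708
theta/2 = 0.7854
cos(theta/2) = 0.7071
F = 0.5000

0.5000


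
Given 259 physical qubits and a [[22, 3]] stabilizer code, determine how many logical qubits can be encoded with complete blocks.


Each code block uses 22 physical qubits for 3 logical qubit(s).
Number of complete blocks = floor(259 / 22) = 11
Logical qubits = 11 * 3
= 33

33


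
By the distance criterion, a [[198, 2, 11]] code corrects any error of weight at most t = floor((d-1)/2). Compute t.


Code parameters: [[198, 2, 11]], distance d = 11.
Number of correctable errors = floor((d-1)/2)
= floor((11 - 1)/2)
= floor(10/2)
= 5

5


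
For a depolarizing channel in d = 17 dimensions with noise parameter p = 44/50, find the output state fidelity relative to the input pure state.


F = (1-p) + p/d
= (1 - 0.8800) + 0.8800/17
= 0.1200 + 0.0518
= 0.1718

0.1718


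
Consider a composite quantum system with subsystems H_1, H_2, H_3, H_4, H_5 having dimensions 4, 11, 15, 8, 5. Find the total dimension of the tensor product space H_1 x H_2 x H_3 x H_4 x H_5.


dim(H_1 x H_2 x H_3 x H_4 x H_5) = 4 * 11 * 15 * 8 * 5
= 44 * 15 * 8 * 5
= 660 * 8 * 5
= 5280 * 5
= 26400

26400


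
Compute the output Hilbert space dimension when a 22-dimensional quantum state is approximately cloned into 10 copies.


Output space = H^(tensor 10) where dim(H) = 22
dim = 22^10
= 484 (after 2 factors)
= 10648 (after 3 factors)
= 234256 (after 4 factors)
= 5153632 (after 5 factors)
= 113379904 (after 6 factors)
= 2494357888 (after 7 factors)
= 54875873536 (after 8 factors)
= 1207269217792 (after 9 factors)
= 26559922791424 (after 10 factors)
= 26559922791424

26559922791424


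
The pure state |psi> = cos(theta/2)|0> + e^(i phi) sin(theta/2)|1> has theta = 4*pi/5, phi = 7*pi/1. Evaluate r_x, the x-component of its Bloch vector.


theta = 2.5133, phi = 21.9911
r_x = sin(theta)*cos(phi) = 0.5878 * -1.0000
r_x = -0.5878

-0.5878


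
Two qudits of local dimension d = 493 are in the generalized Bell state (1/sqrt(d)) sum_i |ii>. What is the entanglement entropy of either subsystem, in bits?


For a maximally entangled state in d x d:
S = log2(d) = log2(493)
= 8.9454

8.9454


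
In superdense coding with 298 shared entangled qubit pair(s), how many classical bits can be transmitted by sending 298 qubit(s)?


Superdense coding allows 2 classical bits per shared entangled pair.
298 pair(s) -> 2 * 298 = 596 classical bits

596


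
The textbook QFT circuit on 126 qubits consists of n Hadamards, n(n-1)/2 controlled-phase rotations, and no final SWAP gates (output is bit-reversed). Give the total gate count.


Hadamard gates: 126
Controlled rotations: n*(n-1)/2 = 126*125/2 = 7875
SWAP gates: 0 (omitted)
Total = 126 + 7875
= 8001

8001


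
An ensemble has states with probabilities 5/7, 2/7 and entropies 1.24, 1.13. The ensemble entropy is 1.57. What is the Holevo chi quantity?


chi = S(rho) - sum_i p_i * S(rho_i)
Weighted entropy = 5/7 * 1.24 + 2/7 * 1.13
= 1.2086
chi = 1.57 - 1.2086
= 0.3614

0.3614


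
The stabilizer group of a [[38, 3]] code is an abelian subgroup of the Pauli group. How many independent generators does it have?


For an [[n,k]] stabilizer code:
Number of stabilizer generators = n - k
= 38 - 3
= 35

35


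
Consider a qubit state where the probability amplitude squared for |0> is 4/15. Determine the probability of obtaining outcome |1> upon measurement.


|alpha|^2 = 4/15 = 0.2667
|beta|^2 = 1 - 4/15 = 11/15 = 0.7333
P(|1>) = |beta|^2 = 0.7333

0.7333


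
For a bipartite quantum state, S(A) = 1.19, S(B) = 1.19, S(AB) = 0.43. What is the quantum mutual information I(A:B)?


I(A:B) = S(A) + S(B) - S(AB)
= 1.19 + 1.19 - 0.43
= 1.9500

1.9500


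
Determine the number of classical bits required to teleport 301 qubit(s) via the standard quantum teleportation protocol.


Quantum teleportation requires 2 classical bits per qubit teleported.
301 qubit(s) -> 2 * 301 = 602 classical bits

602


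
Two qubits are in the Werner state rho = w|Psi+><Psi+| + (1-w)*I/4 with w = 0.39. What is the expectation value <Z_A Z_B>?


|Psi+> = (|01> + |10>)/sqrt(2)
For the pure Bell state, <Z_A Z_B> = -1 (Bell-state Pauli correlator).
The maximally-mixed part I/4 has tr(I/4 * P tensor P) = 0 for any traceless Pauli P.
So <Z_A Z_B>_rho = w * (-1) + (1 - w) * 0
= 0.39 * (-1)
= -0.3900

-0.3900


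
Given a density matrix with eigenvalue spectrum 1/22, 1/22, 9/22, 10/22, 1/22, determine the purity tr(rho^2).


tr(rho^2) = sum of eigenvalues squared
= (1/22)^2 + (1/22)^2 + (9/22)^2 + (10/22)^2 + (1/22)^2
= (1 + 1 + 81 + 100 + 1) / 484
= 184/484
= 0.3802

0.3802


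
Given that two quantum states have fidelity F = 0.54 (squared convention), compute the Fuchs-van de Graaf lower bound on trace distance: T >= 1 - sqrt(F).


Fuchs-van de Graaf (squared-fidelity convention): 1 - sqrt(F) <= T <= sqrt(1 - F).
Lower bound: T >= 1 - sqrt(F)
sqrt(F) = sqrt(0.54) = 0.7348
T >= 1 - 0.7348
T >= 0.2652

0.2652


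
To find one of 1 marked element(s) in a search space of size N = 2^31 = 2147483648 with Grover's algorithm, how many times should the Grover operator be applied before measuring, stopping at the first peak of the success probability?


After j Grover iterations the success probability is P(j) = sin^2((2j+1)*theta), where sin(theta) = sqrt(k/N).
N = 2^31 = 2147483648, k = 1
sin(theta) = sqrt(k/N) = 2.157918644e-05
theta = arcsin(sqrt(k/N)) = 2.157918644e-05 rad
P(j) reaches its first maximum when (2j+1)*theta is as close as possible to pi/2, i.e. j = round(pi/(4*theta) - 1/2).
pi/(4*theta) - 1/2 = 36395.5970
(For comparison, the common estimate pi/4 * sqrt(N/k) = 36396.0970; the exact maximiser is used here.)
Optimal iterations = 36396

36396


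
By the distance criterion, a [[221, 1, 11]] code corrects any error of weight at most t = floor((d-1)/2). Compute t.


Code parameters: [[221, 1, 11]], distance d = 11.
Number of correctable errors = floor((d-1)/2)
= floor((11 - 1)/2)
= floor(10/2)
= 5

5
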